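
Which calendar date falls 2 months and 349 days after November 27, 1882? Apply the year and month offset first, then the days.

January 11, 1884

Advancing 2 months and 349 days from November 27, 1882: first the month/year part, then the days.
month 11 + 2 = 13, which is month 1 of year 1883 → January 1883.
Day 27 is valid in January, giving January 27, 1883.
Now add 349 days from January 27, 1883.
January has 31 days, so 31 − 27 = 4 days remain after January 27, 1883; 349 − 4 = 345 left.
February 1883 has 28 days (1883 is not a leap year): 345 − 28 = 317 left.
March 1883 has 31 days: 317 − 31 = 286 left.
April 1883 has 30 days: 286 − 30 = 256 left.
May 1883 has 31 days: 256 − 31 = 225 left.
June 1883 has 30 days: 225 − 30 = 195 left.
July 1883 has 31 days: 195 − 31 = 164 left.
August 1883 has 31 days: 164 − 31 = 133 left.
September 1883 has 30 days: 133 − 30 = 103 left.
October 1883 has 31 days: 103 − 31 = 72 left.
November 1883 has 30 days: 72 − 30 = 42 left.
December 1883 has 31 days: 42 − 31 = 11 left.
11 days into January 1884 → January 11, 1884.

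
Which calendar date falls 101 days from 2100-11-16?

Counting forward 101 days from November 16, 2100.
November has 30 days, so 30 − 16 = 14 days remain after November 16, 2100; 101 − 14 = 87 left.
December 2100 has 31 days: 87 − 31 = 56 left.
January 2101 has 31 days: 56 − 31 = 25 left.
25 days into February 2101 → February 25, 2101.

February 25, 2101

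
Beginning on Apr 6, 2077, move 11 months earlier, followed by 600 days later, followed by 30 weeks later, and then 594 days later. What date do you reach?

Counting back 11 months from April 6, 2077:
month 4 − 11 = -7, which is month 5 of year 2076 → May 2076.
Day 6 is valid in May, giving May 6, 2076.
Adding 600 days from May 6, 2076:
May has 31 days, so 31 − 6 = 25 days remain after May 6, 2076; 600 − 25 = 575 left.
June 2076 has 30 days: 575 − 30 = 545 left.
July 2076 has 31 days: 545 − 31 = 514 left.
August 2076 has 31 days: 514 − 31 = 483 left.
September 2076 has 30 days: 483 − 30 = 453 left.
October 2076 has 31 days: 453 − 31 = 422 left.
November 2076 has 30 days: 422 − 30 = 392 left.
December 2076 has 31 days: 392 − 31 = 361 left.
January 2077 has 31 days: 361 − 31 = 330 left.
February 2077 has 28 days (2077 is not a leap year): 330 − 28 = 302 left.
March 2077 has 31 days: 302 − 31 = 271 left.
April 2077 has 30 days: 271 − 30 = 241 left.
May 2077 has 31 days: 241 − 31 = 210 left.
June 2077 has 30 days: 210 − 30 = 180 left.
July 2077 has 31 days: 180 − 31 = 149 left.
August 2077 has 31 days: 149 − 31 = 118 left.
September 2077 has 30 days: 118 − 30 = 88 left.
October 2077 has 31 days: 88 − 31 = 57 left.
November 2077 has 30 days: 57 − 30 = 27 left.
27 days into December 2077 → December 27, 2077.
Adding 30 weeks (= 210 days) from December 27, 2077:
December has 31 days, so 31 − 27 = 4 days remain after December 27, 2077; 210 − 4 = 206 left.
January 2078 has 31 days: 206 − 31 = 175 left.
February 2078 has 28 days (2078 is not a leap year): 175 − 28 = 147 left.
March 2078 has 31 days: 147 − 31 = 116 left.
April 2078 has 30 days: 116 − 30 = 86 left.
May 2078 has 31 days: 86 − 31 = 55 left.
June 2078 has 30 days: 55 − 30 = 25 left.
25 days into July 2078 → July 25, 2078.
Adding 594 days from July 25, 2078:
July has 31 days, so 31 − 25 = 6 days remain after July 25, 2078; 594 − 6 = 588 left.
August 2078 has 31 days: 588 − 31 = 557 left.
September 2078 has 30 days: 557 − 30 = 527 left.
October 2078 has 31 days: 527 − 31 = 496 left.
November 2078 has 30 days: 496 − 30 = 466 left.
December 2078 has 31 days: 466 − 31 = 435 left.
January 2079 has 31 days: 435 − 31 = 404 left.
February 2079 has 28 days (2079 is not a leap year): 404 − 28 = 376 left.
March 2079 has 31 days: 376 − 31 = 345 left.
April 2079 has 30 days: 345 − 30 = 315 left.
May 2079 has 31 days: 315 − 31 = 284 left.
June 2079 has 30 days: 284 − 30 = 254 left.
July 2079 has 31 days: 254 − 31 = 223 left.
August 2079 has 31 days: 223 − 31 = 192 left.
September 2079 has 30 days: 192 − 30 = 162 left.
October 2079 has 31 days: 162 − 31 = 131 left.
November 2079 has 30 days: 131 − 30 = 101 left.
December 2079 has 31 days: 101 − 31 = 70 left.
January 2080 has 31 days: 70 − 31 = 39 left.
February 2080 has 29 days (2080 is a leap year): 39 − 29 = 10 left.
10 days into March 2080 → March 10, 2080.

March 10, 2080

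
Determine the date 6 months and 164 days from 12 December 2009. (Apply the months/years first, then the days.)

Counting forward 6 months and 164 days from December 12, 2009: first the month/year part, then the days.
month 12 + 6 = 18, which is month 6 of year 2010 → June 2010.
Day 12 is valid in June, giving June 12, 2010.
Now add 164 days from June 12, 2010.
June has 30 days, so 30 − 12 = 18 days remain after June 12, 2010; 164 − 18 = 146 left.
July 2010 has 31 days: 146 − 31 = 115 left.
August 2010 has 31 days: 115 − 31 = 84 left.
September 2010 has 30 days: 84 − 30 = 54 left.
October 2010 has 31 days: 54 − 31 = 23 left.
23 days into November 2010 → November 23, 2010.

November 23, 2010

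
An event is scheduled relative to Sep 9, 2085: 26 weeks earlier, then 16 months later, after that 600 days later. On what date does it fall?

March 2, 2088

Subtracting 26 weeks (= 182 days) from September 9, 2085:
Going back 9 days from September 9, 2085 reaches the end of the previous month; 182 − 9 = 173 left.
August 2085 has 31 days: 173 − 31 = 142 left.
July 2085 has 31 days: 142 − 31 = 111 left.
June 2085 has 30 days: 111 − 30 = 81 left.
May 2085 has 31 days: 81 − 31 = 50 left.
April 2085 has 30 days: 50 − 30 = 20 left.
March 2085 has 31 days; 31 − 20 = 11 → March 11, 2085.
Counting forward 16 months from March 11, 2085:
month 3 + 16 = 19, which is month 7 of year 2086 → July 2086.
Day 11 is valid in July, giving July 11, 2086.
Adding 600 days from July 11, 2086:
July has 31 days, so 31 − 11 = 20 days remain after July 11, 2086; 600 − 20 = 580 left.
August 2086 has 31 days: 580 − 31 = 549 left.
September 2086 has 30 days: 549 − 30 = 519 left.
October 2086 has 31 days: 519 − 31 = 488 left.
November 2086 has 30 days: 488 − 30 = 458 left.
December 2086 has 31 days: 458 − 31 = 427 left.
January 2087 has 31 days: 427 − 31 = 396 left.
February 2087 has 28 days (2087 is not a leap year): 396 − 28 = 368 left.
March 2087 has 31 days: 368 − 31 = 337 left.
April 2087 has 30 days: 337 − 30 = 307 left.
May 2087 has 31 days: 307 − 31 = 276 left.
June 2087 has 30 days: 276 − 30 = 246 left.
July 2087 has 31 days: 246 − 31 = 215 left.
August 2087 has 31 days: 215 − 31 = 184 left.
September 2087 has 30 days: 184 − 30 = 154 left.
October 2087 has 31 days: 154 − 31 = 123 left.
November 2087 has 30 days: 123 − 30 = 93 left.
December 2087 has 31 days: 93 − 31 = 62 left.
January 2088 has 31 days: 62 − 31 = 31 left.
February 2088 has 29 days (2088 is a leap year): 31 − 29 = 2 left.
2 days into March 2088 → March 2, 2088.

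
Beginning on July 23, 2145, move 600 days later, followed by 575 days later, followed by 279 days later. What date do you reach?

Advancing 600 days from July 23, 2145:
July has 31 days, so 31 − 23 = 8 days remain after July 23, 2145; 600 − 8 = 592 left.
August 2145 has 31 days: 592 − 31 = 561 left.
September 2145 has 30 days: 561 − 30 = 531 left.
October 2145 has 31 days: 531 − 31 = 500 left.
November 2145 has 30 days: 500 − 30 = 470 left.
December 2145 has 31 days: 470 − 31 = 439 left.
January 2146 has 31 days: 439 − 31 = 408 left.
February 2146 has 28 days (2146 is not a leap year): 408 − 28 = 380 left.
March 2146 has 31 days: 380 − 31 = 349 left.
April 2146 has 30 days: 349 − 30 = 319 left.
May 2146 has 31 days: 319 − 31 = 288 left.
June 2146 has 30 days: 288 − 30 = 258 left.
July 2146 has 31 days: 258 − 31 = 227 left.
August 2146 has 31 days: 227 − 31 = 196 left.
September 2146 has 30 days: 196 − 30 = 166 left.
October 2146 has 31 days: 166 − 31 = 135 left.
November 2146 has 30 days: 135 − 30 = 105 left.
December 2146 has 31 days: 105 − 31 = 74 left.
January 2147 has 31 days: 74 − 31 = 43 left.
February 2147 has 28 days (2147 is not a leap year): 43 − 28 = 15 left.
15 days into March 2147 → March 15, 2147.
Adding 575 days from March 15, 2147:
March has 31 days, so 31 − 15 = 16 days remain after March 15, 2147; 575 − 16 = 559 left.
April 2147 has 30 days: 559 − 30 = 529 left.
May 2147 has 31 days: 529 − 31 = 498 left.
June 2147 has 30 days: 498 − 30 = 468 left.
July 2147 has 31 days: 468 − 31 = 437 left.
August 2147 has 31 days: 437 − 31 = 406 left.
September 2147 has 30 days: 406 − 30 = 376 left.
October 2147 has 31 days: 376 − 31 = 345 left.
November 2147 has 30 days: 345 − 30 = 315 left.
December 2147 has 31 days: 315 − 31 = 284 left.
January 2148 has 31 days: 284 − 31 = 253 left.
February 2148 has 29 days (2148 is a leap year): 253 − 29 = 224 left.
March 2148 has 31 days: 224 − 31 = 193 left.
April 2148 has 30 days: 193 − 30 = 163 left.
May 2148 has 31 days: 163 − 31 = 132 left.
June 2148 has 30 days: 132 − 30 = 102 left.
July 2148 has 31 days: 102 − 31 = 71 left.
August 2148 has 31 days: 71 − 31 = 40 left.
September 2148 has 30 days: 40 − 30 = 10 left.
10 days into October 2148 → October 10, 2148.
Adding 279 days from October 10, 2148:
October has 31 days, so 31 − 10 = 21 days remain after October 10, 2148; 279 − 21 = 258 left.
November 2148 has 30 days: 258 − 30 = 228 left.
December 2148 has 31 days: 228 − 31 = 197 left.
January 2149 has 31 days: 197 − 31 = 166 left.
February 2149 has 28 days (2149 is not a leap year): 166 − 28 = 138 left.
March 2149 has 31 days: 138 − 31 = 107 left.
April 2149 has 30 days: 107 − 30 = 77 left.
May 2149 has 31 days: 77 − 31 = 46 left.
June 2149 has 30 days: 46 − 30 = 16 left.
16 days into July 2149 → July 16, 2149.

July 16, 2149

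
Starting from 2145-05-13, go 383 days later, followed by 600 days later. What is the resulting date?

January 21, 2148

Adding 383 days from May 13, 2145:
May has 31 days, so 31 − 13 = 18 days remain after May 13, 2145; 383 − 18 = 365 left.
June 2145 has 30 days: 365 − 30 = 335 left.
July 2145 has 31 days: 335 − 31 = 304 left.
August 2145 has 31 days: 304 − 31 = 273 left.
September 2145 has 30 days: 273 − 30 = 243 left.
October 2145 has 31 days: 243 − 31 = 212 left.
November 2145 has 30 days: 212 − 30 = 182 left.
December 2145 has 31 days: 182 − 31 = 151 left.
January 2146 has 31 days: 151 − 31 = 120 left.
February 2146 has 28 days (2146 is not a leap year): 120 − 28 = 92 left.
March 2146 has 31 days: 92 − 31 = 61 left.
April 2146 has 30 days: 61 − 30 = 31 left.
31 days into May 2146 → May 31, 2146.
Advancing 600 days from May 31, 2146:
May has 31 days, so 31 − 31 = 0 days remain after May 31, 2146; 600 − 0 = 600 left.
June 2146 has 30 days: 600 − 30 = 570 left.
July 2146 has 31 days: 570 − 31 = 539 left.
August 2146 has 31 days: 539 − 31 = 508 left.
September 2146 has 30 days: 508 − 30 = 478 left.
October 2146 has 31 days: 478 − 31 = 447 left.
November 2146 has 30 days: 447 − 30 = 417 left.
December 2146 has 31 days: 417 − 31 = 386 left.
January 2147 has 31 days: 386 − 31 = 355 left.
February 2147 has 28 days (2147 is not a leap year): 355 − 28 = 327 left.
March 2147 has 31 days: 327 − 31 = 296 left.
April 2147 has 30 days: 296 − 30 = 266 left.
May 2147 has 31 days: 266 − 31 = 235 left.
June 2147 has 30 days: 235 − 30 = 205 left.
July 2147 has 31 days: 205 − 31 = 174 left.
August 2147 has 31 days: 174 − 31 = 143 left.
September 2147 has 30 days: 143 − 30 = 113 left.
October 2147 has 31 days: 113 − 31 = 82 left.
November 2147 has 30 days: 82 − 30 = 52 left.
December 2147 has 31 days: 52 − 31 = 21 left.
21 days into January 2148 → January 21, 2148.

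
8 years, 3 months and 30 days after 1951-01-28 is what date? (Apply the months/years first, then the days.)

Adding 8 years, 3 months and 30 days from January 28, 1951: first the month/year part, then the days.
+8 years → 1959; month 1 + 3 = 4 → April 1959.
Day 28 is valid in April, giving April 28, 1959.
Now add 30 days from April 28, 1959.
April has 30 days, so 30 − 28 = 2 days remain after April 28, 1959; 30 − 2 = 28 left.
28 days into May 1959 → May 28, 1959.

May 28, 1959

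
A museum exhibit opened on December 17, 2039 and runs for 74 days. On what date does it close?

Advancing 74 days from December 17, 2039.
December has 31 days, so 31 − 17 = 14 days remain after December 17, 2039; 74 − 14 = 60 left.
January 2040 has 31 days: 60 − 31 = 29 left.
29 days into February 2040 → February 29, 2040.

February 29, 2040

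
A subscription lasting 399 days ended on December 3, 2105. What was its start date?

October 30, 2104

Going back 399 days from December 3, 2105.
Going back 3 days from December 3, 2105 reaches the end of the previous month; 399 − 3 = 396 left.
November 2105 has 30 days: 396 − 30 = 366 left.
October 2105 has 31 days: 366 − 31 = 335 left.
September 2105 has 30 days: 335 − 30 = 305 left.
August 2105 has 31 days: 305 − 31 = 274 left.
July 2105 has 31 days: 274 − 31 = 243 left.
June 2105 has 30 days: 243 − 30 = 213 left.
May 2105 has 31 days: 213 − 31 = 182 left.
April 2105 has 30 days: 182 − 30 = 152 left.
March 2105 has 31 days: 152 − 31 = 121 left.
February 2105 has 28 days (2105 is not a leap year): 121 − 28 = 93 left.
January 2105 has 31 days: 93 − 31 = 62 left.
December 2104 has 31 days: 62 − 31 = 31 left.
November 2104 has 30 days: 31 − 30 = 1 left.
October 2104 has 31 days; 31 − 1 = 30 → October 30, 2104.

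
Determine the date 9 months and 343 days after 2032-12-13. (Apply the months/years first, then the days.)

Adding 9 months and 343 days from December 13, 2032: first the month/year part, then the days.
month 12 + 9 = 21, which is month 9 of year 2033 → September 2033.
Day 13 is valid in September, giving September 13, 2033.
Now add 343 days from September 13, 2033.
September has 30 days, so 30 − 13 = 17 days remain after September 13, 2033; 343 − 17 = 326 left.
October 2033 has 31 days: 326 − 31 = 295 left.
November 2033 has 30 days: 295 − 30 = 265 left.
December 2033 has 31 days: 265 − 31 = 234 left.
January 2034 has 31 days: 234 − 31 = 203 left.
February 2034 has 28 days (2034 is not a leap year): 203 − 28 = 175 left.
March 2034 has 31 days: 175 − 31 = 144 left.
April 2034 has 30 days: 144 − 30 = 114 left.
May 2034 has 31 days: 114 − 31 = 83 left.
June 2034 has 30 days: 83 − 30 = 53 left.
July 2034 has 31 days: 53 − 31 = 22 left.
22 days into August 2034 → August 22, 2034.

August 22, 2034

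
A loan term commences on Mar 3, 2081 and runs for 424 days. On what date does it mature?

Counting forward 424 days from March 3, 2081.
March has 31 days, so 31 − 3 = 28 days remain after March 3, 2081; 424 − 28 = 396 left.
April 2081 has 30 days: 396 − 30 = 366 left.
May 2081 has 31 days: 366 − 31 = 335 left.
June 2081 has 30 days: 335 − 30 = 305 left.
July 2081 has 31 days: 305 − 31 = 274 left.
August 2081 has 31 days: 274 − 31 = 243 left.
September 2081 has 30 days: 243 − 30 = 213 left.
October 2081 has 31 days: 213 − 31 = 182 left.
November 2081 has 30 days: 182 − 30 = 152 left.
December 2081 has 31 days: 152 − 31 = 121 left.
January 2082 has 31 days: 121 − 31 = 90 left.
February 2082 has 28 days (2082 is not a leap year): 90 − 28 = 62 left.
March 2082 has 31 days: 62 − 31 = 31 left.
April 2082 has 30 days: 31 − 30 = 1 left.
1 day into May 2082 → May 1, 2082.

May 1, 2082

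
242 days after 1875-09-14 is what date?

Advancing 242 days from September 14, 1875.
September has 30 days, so 30 − 14 = 16 days remain after September 14, 1875; 242 − 16 = 226 left.
October 1875 has 31 days: 226 − 31 = 195 left.
November 1875 has 30 days: 195 − 30 = 165 left.
December 1875 has 31 days: 165 − 31 = 134 left.
January 1876 has 31 days: 134 − 31 = 103 left.
February 1876 has 29 days (1876 is a leap year): 103 − 29 = 74 left.
March 1876 has 31 days: 74 − 31 = 43 left.
April 1876 has 30 days: 43 − 30 = 13 left.
13 days into May 1876 → May 13, 1876.

May 13, 1876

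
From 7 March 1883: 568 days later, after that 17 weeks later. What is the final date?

Counting forward 568 days from March 7, 1883:
March has 31 days, so 31 − 7 = 24 days remain after March 7, 1883; 568 − 24 = 544 left.
April 1883 has 30 days: 544 − 30 = 514 left.
May 1883 has 31 days: 514 − 31 = 483 left.
June 1883 has 30 days: 483 − 30 = 453 left.
July 1883 has 31 days: 453 − 31 = 422 left.
August 1883 has 31 days: 422 − 31 = 391 left.
September 1883 has 30 days: 391 − 30 = 361 left.
October 1883 has 31 days: 361 − 31 = 330 left.
November 1883 has 30 days: 330 − 30 = 300 left.
December 1883 has 31 days: 300 − 31 = 269 left.
January 1884 has 31 days: 269 − 31 = 238 left.
February 1884 has 29 days (1884 is a leap year): 238 − 29 = 209 left.
March 1884 has 31 days: 209 − 31 = 178 left.
April 1884 has 30 days: 178 − 30 = 148 left.
May 1884 has 31 days: 148 − 31 = 117 left.
June 1884 has 30 days: 117 − 30 = 87 left.
July 1884 has 31 days: 87 − 31 = 56 left.
August 1884 has 31 days: 56 − 31 = 25 left.
25 days into September 1884 → September 25, 1884.
Advancing 17 weeks (= 119 days) from September 25, 1884:
September has 30 days, so 30 − 25 = 5 days remain after September 25, 1884; 119 − 5 = 114 left.
October 1884 has 31 days: 114 − 31 = 83 left.
November 1884 has 30 days: 83 − 30 = 53 left.
December 1884 has 31 days: 53 − 31 = 22 left.
22 days into January 1885 → January 22, 1885.

January 22, 1885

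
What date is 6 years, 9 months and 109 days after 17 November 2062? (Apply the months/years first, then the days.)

December 4, 2069

Adding 6 years, 9 months and 109 days from November 17, 2062: first the month/year part, then the days.
+6 years → 2068; month 11 + 9 = 20, which is month 8 of year 2069 → August 2069.
Day 17 is valid in August, giving August 17, 2069.
Now add 109 days from August 17, 2069.
August has 31 days, so 31 − 17 = 14 days remain after August 17, 2069; 109 − 14 = 95 left.
September 2069 has 30 days: 95 − 30 = 65 left.
October 2069 has 31 days: 65 − 31 = 34 left.
November 2069 has 30 days: 34 − 30 = 4 left.
4 days into December 2069 → December 4, 2069.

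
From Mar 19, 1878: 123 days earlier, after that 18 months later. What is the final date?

May 16, 1879

Subtracting 123 days from March 19, 1878:
Going back 19 days from March 19, 1878 reaches the end of the previous month; 123 − 19 = 104 left.
February 1878 has 28 days (1878 is not a leap year): 104 − 28 = 76 left.
January 1878 has 31 days: 76 − 31 = 45 left.
December 1877 has 31 days: 45 − 31 = 14 left.
November 1877 has 30 days; 30 − 14 = 16 → November 16, 1877.
Adding 18 months from November 16, 1877:
month 11 + 18 = 29, which is month 5 of year 1879 → May 1879.
Day 16 is valid in May, giving May 16, 1879.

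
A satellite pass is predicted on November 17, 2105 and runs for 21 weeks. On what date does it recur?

Adding 21 weeks = 147 days from November 17, 2105.
November has 30 days, so 30 − 17 = 13 days remain after November 17, 2105; 147 − 13 = 134 left.
December 2105 has 31 days: 134 − 31 = 103 left.
January 2106 has 31 days: 103 − 31 = 72 left.
February 2106 has 28 days (2106 is not a leap year): 72 − 28 = 44 left.
March 2106 has 31 days: 44 − 31 = 13 left.
13 days into April 2106 → April 13, 2106.

April 13, 2106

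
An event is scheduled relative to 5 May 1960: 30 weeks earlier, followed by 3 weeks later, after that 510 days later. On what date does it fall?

March 22, 1961

Going back 30 weeks (= 210 days) from May 5, 1960:
Going back 5 days from May 5, 1960 reaches the end of the previous month; 210 − 5 = 205 left.
April 1960 has 30 days: 205 − 30 = 175 left.
March 1960 has 31 days: 175 − 31 = 144 left.
February 1960 has 29 days (1960 is a leap year): 144 − 29 = 115 left.
January 1960 has 31 days: 115 − 31 = 84 left.
December 1959 has 31 days: 84 − 31 = 53 left.
November 1959 has 30 days: 53 − 30 = 23 left.
October 1959 has 31 days; 31 − 23 = 8 → October 8, 1959.
Adding 3 weeks (= 21 days) from October 8, 1959:
October has 31 days; 8 + 21 = 29, still in October.
Advancing 510 days from October 29, 1959:
October has 31 days, so 31 − 29 = 2 days remain after October 29, 1959; 510 − 2 = 508 left.
November 1959 has 30 days: 508 − 30 = 478 left.
December 1959 has 31 days: 478 − 31 = 447 left.
January 1960 has 31 days: 447 − 31 = 416 left.
February 1960 has 29 days (1960 is a leap year): 416 − 29 = 387 left.
March 1960 has 31 days: 387 − 31 = 356 left.
April 1960 has 30 days: 356 − 30 = 326 left.
May 1960 has 31 days: 326 − 31 = 295 left.
June 1960 has 30 days: 295 − 30 = 265 left.
July 1960 has 31 days: 265 − 31 = 234 left.
August 1960 has 31 days: 234 − 31 = 203 left.
September 1960 has 30 days: 203 − 30 = 173 left.
October 1960 has 31 days: 173 − 31 = 142 left.
November 1960 has 30 days: 142 − 30 = 112 left.
December 1960 has 31 days: 112 − 31 = 81 left.
January 1961 has 31 days: 81 − 31 = 50 left.
February 1961 has 28 days (1961 is not a leap year): 50 − 28 = 22 left.
22 days into March 1961 → March 22, 1961.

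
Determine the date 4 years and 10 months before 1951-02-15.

April 15, 1946

Counting back 4 years and 10 months from February 15, 1951.
-4 years → 1947; month 2 − 10 = -8, which is month 4 of year 1946 → April 1946.
Day 15 is valid in April, giving April 15, 1946.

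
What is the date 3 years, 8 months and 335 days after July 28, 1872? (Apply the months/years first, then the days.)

February 26, 1877

Adding 3 years, 8 months and 335 days from July 28, 1872: first the month/year part, then the days.
+3 years → 1875; month 7 + 8 = 15, which is month 3 of year 1876 → March 1876.
Day 28 is valid in March, giving March 28, 1876.
Now add 335 days from March 28, 1876.
March has 31 days, so 31 − 28 = 3 days remain after March 28, 1876; 335 − 3 = 332 left.
April 1876 has 30 days: 332 − 30 = 302 left.
May 1876 has 31 days: 302 − 31 = 271 left.
June 1876 has 30 days: 271 − 30 = 241 left.
July 1876 has 31 days: 241 − 31 = 210 left.
August 1876 has 31 days: 210 − 31 = 179 left.
September 1876 has 30 days: 179 − 30 = 149 left.
October 1876 has 31 days: 149 − 31 = 118 left.
November 1876 has 30 days: 118 − 30 = 88 left.
December 1876 has 31 days: 88 − 31 = 57 left.
January 1877 has 31 days: 57 − 31 = 26 left.
26 days into February 1877 → February 26, 1877.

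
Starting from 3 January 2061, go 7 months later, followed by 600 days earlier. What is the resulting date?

December 12, 2059

Counting forward 7 months from January 3, 2061:
month 1 + 7 = 8 → August 2061.
Day 3 is valid in August, giving August 3, 2061.
Going back 600 days from August 3, 2061:
Going back 3 days from August 3, 2061 reaches the end of the previous month; 600 − 3 = 597 left.
July 2061 has 31 days: 597 − 31 = 566 left.
June 2061 has 30 days: 566 − 30 = 536 left.
May 2061 has 31 days: 536 − 31 = 505 left.
April 2061 has 30 days: 505 − 30 = 475 left.
March 2061 has 31 days: 475 − 31 = 444 left.
February 2061 has 28 days (2061 is not a leap year): 444 − 28 = 416 left.
January 2061 has 31 days: 416 − 31 = 385 left.
December 2060 has 31 days: 385 − 31 = 354 left.
November 2060 has 30 days: 354 − 30 = 324 left.
October 2060 has 31 days: 324 − 31 = 293 left.
September 2060 has 30 days: 293 − 30 = 263 left.
August 2060 has 31 days: 263 − 31 = 232 left.
July 2060 has 31 days: 232 − 31 = 201 left.
June 2060 has 30 days: 201 − 30 = 171 left.
May 2060 has 31 days: 171 − 31 = 140 left.
April 2060 has 30 days: 140 − 30 = 110 left.
March 2060 has 31 days: 110 − 31 = 79 left.
February 2060 has 29 days (2060 is a leap year): 79 − 29 = 50 left.
January 2060 has 31 days: 50 − 31 = 19 left.
December 2059 has 31 days; 31 − 19 = 12 → December 12, 2059.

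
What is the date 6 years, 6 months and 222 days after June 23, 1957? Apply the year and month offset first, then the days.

Advancing 6 years, 6 months and 222 days from June 23, 1957: first the month/year part, then the days.
+6 years → 1963; month 6 + 6 = 12 → December 1963.
Day 23 is valid in December, giving December 23, 1963.
Now add 222 days from December 23, 1963.
December has 31 days, so 31 − 23 = 8 days remain after December 23, 1963; 222 − 8 = 214 left.
January 1964 has 31 days: 214 − 31 = 183 left.
February 1964 has 29 days (1964 is a leap year): 183 − 29 = 154 left.
March 1964 has 31 days: 154 − 31 = 123 left.
April 1964 has 30 days: 123 − 30 = 93 left.
May 1964 has 31 days: 93 − 31 = 62 left.
June 1964 has 30 days: 62 − 30 = 32 left.
July 1964 has 31 days: 32 − 31 = 1 left.
1 day into August 1964 → August 1, 1964.

August 1, 1964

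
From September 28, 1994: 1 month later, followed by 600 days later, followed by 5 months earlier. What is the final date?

Adding 1 month from September 28, 1994:
month 9 + 1 = 10 → October 1994.
Day 28 is valid in October, giving October 28, 1994.
Counting forward 600 days from October 28, 1994:
October has 31 days, so 31 − 28 = 3 days remain after October 28, 1994; 600 − 3 = 597 left.
November 1994 has 30 days: 597 − 30 = 567 left.
December 1994 has 31 days: 567 − 31 = 536 left.
January 1995 has 31 days: 536 − 31 = 505 left.
February 1995 has 28 days (1995 is not a leap year): 505 − 28 = 477 left.
March 1995 has 31 days: 477 − 31 = 446 left.
April 1995 has 30 days: 446 − 30 = 416 left.
May 1995 has 31 days: 416 − 31 = 385 left.
June 1995 has 30 days: 385 − 30 = 355 left.
July 1995 has 31 days: 355 − 31 = 324 left.
August 1995 has 31 days: 324 − 31 = 293 left.
September 1995 has 30 days: 293 − 30 = 263 left.
October 1995 has 31 days: 263 − 31 = 232 left.
November 1995 has 30 days: 232 − 30 = 202 left.
December 1995 has 31 days: 202 − 31 = 171 left.
January 1996 has 31 days: 171 − 31 = 140 left.
February 1996 has 29 days (1996 is a leap year): 140 − 29 = 111 left.
March 1996 has 31 days: 111 − 31 = 80 left.
April 1996 has 30 days: 80 − 30 = 50 left.
May 1996 has 31 days: 50 − 31 = 19 left.
19 days into June 1996 → June 19, 1996.
Subtracting 5 months from June 19, 1996:
month 6 − 5 = 1 → January 1996.
Day 19 is valid in January, giving January 19, 1996.

January 19, 1996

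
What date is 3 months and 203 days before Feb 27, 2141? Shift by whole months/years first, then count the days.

May 8, 2140

Counting back 3 months and 203 days from February 27, 2141: first the month/year part, then the days.
month 2 − 3 = -1, which is month 11 of year 2140 → November 2140.
Day 27 is valid in November, giving November 27, 2140.
Now subtract 203 days from November 27, 2140.
Going back 27 days from November 27, 2140 reaches the end of the previous month; 203 − 27 = 176 left.
October 2140 has 31 days: 176 − 31 = 145 left.
September 2140 has 30 days: 145 − 30 = 115 left.
August 2140 has 31 days: 115 − 31 = 84 left.
July 2140 has 31 days: 84 − 31 = 53 left.
June 2140 has 30 days: 53 − 30 = 23 left.
May 2140 has 31 days; 31 − 23 = 8 → May 8, 2140.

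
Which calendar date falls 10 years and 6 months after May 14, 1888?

Advancing 10 years and 6 months from May 14, 1888.
+10 years → 1898; month 5 + 6 = 11 → November 1898.
Day 14 is valid in November, giving November 14, 1898.

November 14, 1898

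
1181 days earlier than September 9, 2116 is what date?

Going back 1181 days from September 9, 2116.
Going back 9 days from September 9, 2116 reaches the end of the previous month; 1181 − 9 = 1172 left.
August 2116 has 31 days: 1172 − 31 = 1141 left.
July 2116 has 31 days: 1141 − 31 = 1110 left.
June 2116 has 30 days: 1110 − 30 = 1080 left.
May 2116 has 31 days: 1080 − 31 = 1049 left.
April 2116 has 30 days: 1049 − 30 = 1019 left.
March 2116 has 31 days: 1019 − 31 = 988 left.
February 2116 has 29 days (2116 is a leap year): 988 − 29 = 959 left.
January 2116 has 31 days: 959 − 31 = 928 left.
December 2115 has 31 days: 928 − 31 = 897 left.
November 2115 has 30 days: 897 − 30 = 867 left.
October 2115 has 31 days: 867 − 31 = 836 left.
September 2115 has 30 days: 836 − 30 = 806 left.
August 2115 has 31 days: 806 − 31 = 775 left.
July 2115 has 31 days: 775 − 31 = 744 left.
June 2115 has 30 days: 744 − 30 = 714 left.
May 2115 has 31 days: 714 − 31 = 683 left.
April 2115 has 30 days: 683 − 30 = 653 left.
March 2115 has 31 days: 653 − 31 = 622 left.
February 2115 has 28 days (2115 is not a leap year): 622 − 28 = 594 left.
January 2115 has 31 days: 594 − 31 = 563 left.
December 2114 has 31 days: 563 − 31 = 532 left.
November 2114 has 30 days: 532 − 30 = 502 left.
October 2114 has 31 days: 502 − 31 = 471 left.
September 2114 has 30 days: 471 − 30 = 441 left.
August 2114 has 31 days: 441 − 31 = 410 left.
July 2114 has 31 days: 410 − 31 = 379 left.
June 2114 has 30 days: 379 − 30 = 349 left.
May 2114 has 31 days: 349 − 31 = 318 left.
April 2114 has 30 days: 318 − 30 = 288 left.
March 2114 has 31 days: 288 − 31 = 257 left.
February 2114 has 28 days (2114 is not a leap year): 257 − 28 = 229 left.
January 2114 has 31 days: 229 − 31 = 198 left.
December 2113 has 31 days: 198 − 31 = 167 left.
November 2113 has 30 days: 167 − 30 = 137 left.
October 2113 has 31 days: 137 − 31 = 106 left.
September 2113 has 30 days: 106 − 30 = 76 left.
August 2113 has 31 days: 76 − 31 = 45 left.
July 2113 has 31 days: 45 − 31 = 14 left.
June 2113 has 30 days; 30 − 14 = 16 → June 16, 2113.

June 16, 2113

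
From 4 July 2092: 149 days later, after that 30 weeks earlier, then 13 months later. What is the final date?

Adding 149 days from July 4, 2092:
July has 31 days, so 31 − 4 = 27 days remain after July 4, 2092; 149 − 27 = 122 left.
August 2092 has 31 days: 122 − 31 = 91 left.
September 2092 has 30 days: 91 − 30 = 61 left.
October 2092 has 31 days: 61 − 31 = 30 left.
30 days into November 2092 → November 30, 2092.
Subtracting 30 weeks (= 210 days) from November 30, 2092:
Going back 30 days from November 30, 2092 reaches the end of the previous month; 210 − 30 = 180 left.
October 2092 has 31 days: 180 − 31 = 149 left.
September 2092 has 30 days: 149 − 30 = 119 left.
August 2092 has 31 days: 119 − 31 = 88 left.
July 2092 has 31 days: 88 − 31 = 57 left.
June 2092 has 30 days: 57 − 30 = 27 left.
May 2092 has 31 days; 31 − 27 = 4 → May 4, 2092.
Adding 13 months from May 4, 2092:
month 5 + 13 = 18, which is month 6 of year 2093 → June 2093.
Day 4 is valid in June, giving June 4, 2093.

June 4, 2093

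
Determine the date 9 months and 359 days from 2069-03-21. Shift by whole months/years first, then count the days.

Counting forward 9 months and 359 days from March 21, 2069: first the month/year part, then the days.
month 3 + 9 = 12 → December 2069.
Day 21 is valid in December, giving December 21, 2069.
Now add 359 days from December 21, 2069.
December has 31 days, so 31 − 21 = 10 days remain after December 21, 2069; 359 − 10 = 349 left.
January 2070 has 31 days: 349 − 31 = 318 left.
February 2070 has 28 days (2070 is not a leap year): 318 − 28 = 290 left.
March 2070 has 31 days: 290 − 31 = 259 left.
April 2070 has 30 days: 259 − 30 = 229 left.
May 2070 has 31 days: 229 − 31 = 198 left.
June 2070 has 30 days: 198 − 30 = 168 left.
July 2070 has 31 days: 168 − 31 = 137 left.
August 2070 has 31 days: 137 − 31 = 106 left.
September 2070 has 30 days: 106 − 30 = 76 left.
October 2070 has 31 days: 76 − 31 = 45 left.
November 2070 has 30 days: 45 − 30 = 15 left.
15 days into December 2070 → December 15, 2070.

December 15, 2070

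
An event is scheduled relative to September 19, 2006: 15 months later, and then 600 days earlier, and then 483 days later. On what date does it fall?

Advancing 15 months from September 19, 2006:
month 9 + 15 = 24, which is month 12 of year 2007 → December 2007.
Day 19 is valid in December, giving December 19, 2007.
Counting back 600 days from December 19, 2007:
Going back 19 days from December 19, 2007 reaches the end of the previous month; 600 − 19 = 581 left.
November 2007 has 30 days: 581 − 30 = 551 left.
October 2007 has 31 days: 551 − 31 = 520 left.
September 2007 has 30 days: 520 − 30 = 490 left.
August 2007 has 31 days: 490 − 31 = 459 left.
July 2007 has 31 days: 459 − 31 = 428 left.
June 2007 has 30 days: 428 − 30 = 398 left.
May 2007 has 31 days: 398 − 31 = 367 left.
April 2007 has 30 days: 367 − 30 = 337 left.
March 2007 has 31 days: 337 − 31 = 306 left.
February 2007 has 28 days (2007 is not a leap year): 306 − 28 = 278 left.
January 2007 has 31 days: 278 − 31 = 247 left.
December 2006 has 31 days: 247 − 31 = 216 left.
November 2006 has 30 days: 216 − 30 = 186 left.
October 2006 has 31 days: 186 − 31 = 155 left.
September 2006 has 30 days: 155 − 30 = 125 left.
August 2006 has 31 days: 125 − 31 = 94 left.
July 2006 has 31 days: 94 − 31 = 63 left.
June 2006 has 30 days: 63 − 30 = 33 left.
May 2006 has 31 days: 33 − 31 = 2 left.
April 2006 has 30 days; 30 − 2 = 28 → April 28, 2006.
Advancing 483 days from April 28, 2006:
April has 30 days, so 30 − 28 = 2 days remain after April 28, 2006; 483 − 2 = 481 left.
May 2006 has 31 days: 481 − 31 = 450 left.
June 2006 has 30 days: 450 − 30 = 420 left.
July 2006 has 31 days: 420 − 31 = 389 left.
August 2006 has 31 days: 389 − 31 = 358 left.
September 2006 has 30 days: 358 − 30 = 328 left.
October 2006 has 31 days: 328 − 31 = 297 left.
November 2006 has 30 days: 297 − 30 = 267 left.
December 2006 has 31 days: 267 − 31 = 236 left.
January 2007 has 31 days: 236 − 31 = 205 left.
February 2007 has 28 days (2007 is not a leap year): 205 − 28 = 177 left.
March 2007 has 31 days: 177 − 31 = 146 left.
April 2007 has 30 days: 146 − 30 = 116 left.
May 2007 has 31 days: 116 − 31 = 85 left.
June 2007 has 30 days: 85 − 30 = 55 left.
July 2007 has 31 days: 55 − 31 = 24 left.
24 days into August 2007 → August 24, 2007.

August 24, 2007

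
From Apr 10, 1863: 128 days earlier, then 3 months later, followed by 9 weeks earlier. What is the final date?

December 30, 1862

Subtracting 128 days from April 10, 1863:
Going back 10 days from April 10, 1863 reaches the end of the previous month; 128 − 10 = 118 left.
March 1863 has 31 days: 118 − 31 = 87 left.
February 1863 has 28 days (1863 is not a leap year): 87 − 28 = 59 left.
January 1863 has 31 days: 59 − 31 = 28 left.
December 1862 has 31 days; 31 − 28 = 3 → December 3, 1862.
Counting forward 3 months from December 3, 1862:
month 12 + 3 = 15, which is month 3 of year 1863 → March 1863.
Day 3 is valid in March, giving March 3, 1863.
Subtracting 9 weeks (= 63 days) from March 3, 1863:
Going back 3 days from March 3, 1863 reaches the end of the previous month; 63 − 3 = 60 left.
February 1863 has 28 days (1863 is not a leap year): 60 − 28 = 32 left.
January 1863 has 31 days: 32 − 31 = 1 left.
December 1862 has 31 days; 31 − 1 = 30 → December 30, 1862.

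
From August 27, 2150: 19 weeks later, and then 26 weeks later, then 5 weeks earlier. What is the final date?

June 3, 2151

Counting forward 19 weeks (= 133 days) from August 27, 2150:
August has 31 days, so 31 − 27 = 4 days remain after August 27, 2150; 133 − 4 = 129 left.
September 2150 has 30 days: 129 − 30 = 99 left.
October 2150 has 31 days: 99 − 31 = 68 left.
November 2150 has 30 days: 68 − 30 = 38 left.
December 2150 has 31 days: 38 − 31 = 7 left.
7 days into January 2151 → January 7, 2151.
Advancing 26 weeks (= 182 days) from January 7, 2151:
January has 31 days, so 31 − 7 = 24 days remain after January 7, 2151; 182 − 24 = 158 left.
February 2151 has 28 days (2151 is not a leap year): 158 − 28 = 130 left.
March 2151 has 31 days: 130 − 31 = 99 left.
April 2151 has 30 days: 99 − 30 = 69 left.
May 2151 has 31 days: 69 − 31 = 38 left.
June 2151 has 30 days: 38 − 30 = 8 left.
8 days into July 2151 → July 8, 2151.
Going back 5 weeks (= 35 days) from July 8, 2151:
Going back 8 days from July 8, 2151 reaches the end of the previous month; 35 − 8 = 27 left.
June 2151 has 30 days; 30 − 27 = 3 → June 3, 2151.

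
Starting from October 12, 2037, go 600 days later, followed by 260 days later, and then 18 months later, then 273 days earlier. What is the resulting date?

Adding 600 days from October 12, 2037:
October has 31 days, so 31 − 12 = 19 days remain after October 12, 2037; 600 − 19 = 581 left.
November 2037 has 30 days: 581 − 30 = 551 left.
December 2037 has 31 days: 551 − 31 = 520 left.
January 2038 has 31 days: 520 − 31 = 489 left.
February 2038 has 28 days (2038 is not a leap year): 489 − 28 = 461 left.
March 2038 has 31 days: 461 − 31 = 430 left.
April 2038 has 30 days: 430 − 30 = 400 left.
May 2038 has 31 days: 400 − 31 = 369 left.
June 2038 has 30 days: 369 − 30 = 339 left.
July 2038 has 31 days: 339 − 31 = 308 left.
August 2038 has 31 days: 308 − 31 = 277 left.
September 2038 has 30 days: 277 − 30 = 247 left.
October 2038 has 31 days: 247 − 31 = 216 left.
November 2038 has 30 days: 216 − 30 = 186 left.
December 2038 has 31 days: 186 − 31 = 155 left.
January 2039 has 31 days: 155 − 31 = 124 left.
February 2039 has 28 days (2039 is not a leap year): 124 − 28 = 96 left.
March 2039 has 31 days: 96 − 31 = 65 left.
April 2039 has 30 days: 65 − 30 = 35 left.
May 2039 has 31 days: 35 − 31 = 4 left.
4 days into June 2039 → June 4, 2039.
Advancing 260 days from June 4, 2039:
June has 30 days, so 30 − 4 = 26 days remain after June 4, 2039; 260 − 26 = 234 left.
July 2039 has 31 days: 234 − 31 = 203 left.
August 2039 has 31 days: 203 − 31 = 172 left.
September 2039 has 30 days: 172 − 30 = 142 left.
October 2039 has 31 days: 142 − 31 = 111 left.
November 2039 has 30 days: 111 − 30 = 81 left.
December 2039 has 31 days: 81 − 31 = 50 left.
January 2040 has 31 days: 50 − 31 = 19 left.
19 days into February 2040 → February 19, 2040.
Counting forward 18 months from February 19, 2040:
month 2 + 18 = 20, which is month 8 of year 2041 → August 2041.
Day 19 is valid in August, giving August 19, 2041.
Counting back 273 days from August 19, 2041:
Going back 19 days from August 19, 2041 reaches the end of the previous month; 273 − 19 = 254 left.
July 2041 has 31 days: 254 − 31 = 223 left.
June 2041 has 30 days: 223 − 30 = 193 left.
May 2041 has 31 days: 193 − 31 = 162 left.
April 2041 has 30 days: 162 − 30 = 132 left.
March 2041 has 31 days: 132 − 31 = 101 left.
February 2041 has 28 days (2041 is not a leap year): 101 − 28 = 73 left.
January 2041 has 31 days: 73 − 31 = 42 left.
December 2040 has 31 days: 42 − 31 = 11 left.
November 2040 has 30 days; 30 − 11 = 19 → November 19, 2040.

November 19, 2040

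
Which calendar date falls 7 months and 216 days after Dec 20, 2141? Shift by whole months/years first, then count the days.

Advancing 7 months and 216 days from December 20, 2141: first the month/year part, then the days.
month 12 + 7 = 19, which is month 7 of year 2142 → July 2142.
Day 20 is valid in July, giving July 20, 2142.
Now add 216 days from July 20, 2142.
July has 31 days, so 31 − 20 = 11 days remain after July 20, 2142; 216 − 11 = 205 left.
August 2142 has 31 days: 205 − 31 = 174 left.
September 2142 has 30 days: 174 − 30 = 144 left.
October 2142 has 31 days: 144 − 31 = 113 left.
November 2142 has 30 days: 113 − 30 = 83 left.
December 2142 has 31 days: 83 − 31 = 52 left.
January 2143 has 31 days: 52 − 31 = 21 left.
21 days into February 2143 → February 21, 2143.

February 21, 2143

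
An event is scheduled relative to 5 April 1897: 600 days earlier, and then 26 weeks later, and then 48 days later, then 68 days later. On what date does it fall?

June 7, 1896

Subtracting 600 days from April 5, 1897:
Going back 5 days from April 5, 1897 reaches the end of the previous month; 600 − 5 = 595 left.
March 1897 has 31 days: 595 − 31 = 564 left.
February 1897 has 28 days (1897 is not a leap year): 564 − 28 = 536 left.
January 1897 has 31 days: 536 − 31 = 505 left.
December 1896 has 31 days: 505 − 31 = 474 left.
November 1896 has 30 days: 474 − 30 = 444 left.
October 1896 has 31 days: 444 − 31 = 413 left.
September 1896 has 30 days: 413 − 30 = 383 left.
August 1896 has 31 days: 383 − 31 = 352 left.
July 1896 has 31 days: 352 − 31 = 321 left.
June 1896 has 30 days: 321 − 30 = 291 left.
May 1896 has 31 days: 291 − 31 = 260 left.
April 1896 has 30 days: 260 − 30 = 230 left.
March 1896 has 31 days: 230 − 31 = 199 left.
February 1896 has 29 days (1896 is a leap year): 199 − 29 = 170 left.
January 1896 has 31 days: 170 − 31 = 139 left.
December 1895 has 31 days: 139 − 31 = 108 left.
November 1895 has 30 days: 108 − 30 = 78 left.
October 1895 has 31 days: 78 − 31 = 47 left.
September 1895 has 30 days: 47 − 30 = 17 left.
August 1895 has 31 days; 31 − 17 = 14 → August 14, 1895.
Counting forward 26 weeks (= 182 days) from August 14, 1895:
August has 31 days, so 31 − 14 = 17 days remain after August 14, 1895; 182 − 17 = 165 left.
September 1895 has 30 days: 165 − 30 = 135 left.
October 1895 has 31 days: 135 − 31 = 104 left.
November 1895 has 30 days: 104 − 30 = 74 left.
December 1895 has 31 days: 74 − 31 = 43 left.
January 1896 has 31 days: 43 − 31 = 12 left.
12 days into February 1896 → February 12, 1896.
Advancing 48 days from February 12, 1896:
February has 29 days, so 29 − 12 = 17 days remain after February 12, 1896; 48 − 17 = 31 left.
31 days into March 1896 → March 31, 1896.
Counting forward 68 days from March 31, 1896:
March has 31 days, so 31 − 31 = 0 days remain after March 31, 1896; 68 − 0 = 68 left.
April 1896 has 30 days: 68 − 30 = 38 left.
May 1896 has 31 days: 38 − 31 = 7 left.
7 days into June 1896 → June 7, 1896.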